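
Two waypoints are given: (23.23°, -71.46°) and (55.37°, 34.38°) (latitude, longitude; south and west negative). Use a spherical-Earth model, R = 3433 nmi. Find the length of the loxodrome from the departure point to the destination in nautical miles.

Rhumb course C = atan2(Δλ, Δψ) with Δψ = ln[tan(π/4+φ₂/2)/tan(π/4+φ₁/2)] = +0.7485, Δλ = +1.8473 → C = 67.94°
d = R·|Δφ| / |cos C| = 3433·0.56095 / 0.37555 = 5128 nmi

5128 nmi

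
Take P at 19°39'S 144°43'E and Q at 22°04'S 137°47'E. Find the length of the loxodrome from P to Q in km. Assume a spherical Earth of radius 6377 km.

Rhumb course C = atan2(Δλ, Δψ) with Δψ = ln[tan(π/4+φ₂/2)/tan(π/4+φ₁/2)] = -0.0451, Δλ = -0.1210 → C = 249.54°
d = R·|Δφ| / |cos C| = 6377·0.04218 / 0.34951 = 770 km

770 km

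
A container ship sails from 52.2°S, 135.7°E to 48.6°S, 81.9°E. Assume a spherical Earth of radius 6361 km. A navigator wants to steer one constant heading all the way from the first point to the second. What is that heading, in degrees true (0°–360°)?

276.0°

Δψ = ln[tan(π/4+φ₂/2)/tan(π/4+φ₁/2)] = +0.0986
Δλ = -0.9390 rad (taken the short way round)
course = atan2(Δλ, Δψ) = 276.00°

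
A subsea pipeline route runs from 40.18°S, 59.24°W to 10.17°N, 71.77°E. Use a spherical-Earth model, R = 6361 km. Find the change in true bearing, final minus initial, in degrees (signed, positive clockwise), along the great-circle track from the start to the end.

Initial bearing θ₁ = atan2(sin Δλ cos φ₂, cos φ₁ sin φ₂ − sin φ₁ cos φ₂ cos Δλ) = 110.78°
Final bearing θ₂ = (initial bearing from the destination back to the start) + 180° = 46.53°
Δθ = θ₂ − θ₁ = -64.2°

-64.2°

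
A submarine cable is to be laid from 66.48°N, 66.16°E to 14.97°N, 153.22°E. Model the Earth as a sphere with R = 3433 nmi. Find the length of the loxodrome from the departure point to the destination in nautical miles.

Rhumb course C = atan2(Δλ, Δψ) with Δψ = ln[tan(π/4+φ₂/2)/tan(π/4+φ₁/2)] = -1.3050, Δλ = +1.5195 → C = 130.66°
d = R·|Δφ| / |cos C| = 3433·0.89902 / 0.65155 = 4737 nmi

4737 nmi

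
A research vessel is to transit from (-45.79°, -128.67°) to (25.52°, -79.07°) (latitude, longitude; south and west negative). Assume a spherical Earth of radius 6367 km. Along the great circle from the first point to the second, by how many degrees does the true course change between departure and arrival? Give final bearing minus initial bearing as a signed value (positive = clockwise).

-11.4°

At departure: θ₁ = atan2(sin Δλ cos φ₂, cos φ₁ sin φ₂ − sin φ₁ cos φ₂ cos Δλ) = 43.68°
At arrival: θ₂ = atan2(sin Δλ cos φ₁, −cos φ₂ sin φ₁ + sin φ₂ cos φ₁ cos Δλ) = 32.25°
Δθ = θ₂ − θ₁ = -11.4°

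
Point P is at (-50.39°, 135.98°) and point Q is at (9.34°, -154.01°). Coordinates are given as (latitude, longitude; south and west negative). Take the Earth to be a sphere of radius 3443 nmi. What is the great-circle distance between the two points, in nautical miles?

Haversine: a = sin²(Δφ/2)+cos φ₁ cos φ₂ sin²(Δλ/2) = 0.45498;  σ = 2·atan2(√a,√(1−a))
σ = 84.834° → d = Rσ = 3443·1.48064 = 5098 nmi

5098 nmi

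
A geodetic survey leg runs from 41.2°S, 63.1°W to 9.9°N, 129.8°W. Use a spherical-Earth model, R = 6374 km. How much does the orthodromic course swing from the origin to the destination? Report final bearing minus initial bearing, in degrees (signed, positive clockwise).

+22.3°

At departure: θ₁ = atan2(sin Δλ cos φ₂, cos φ₁ sin φ₂ − sin φ₁ cos φ₂ cos Δλ) = 293.11°
At arrival: θ₂ = atan2(sin Δλ cos φ₁, −cos φ₂ sin φ₁ + sin φ₂ cos φ₁ cos Δλ) = 315.37°
Δθ = θ₂ − θ₁ = +22.3°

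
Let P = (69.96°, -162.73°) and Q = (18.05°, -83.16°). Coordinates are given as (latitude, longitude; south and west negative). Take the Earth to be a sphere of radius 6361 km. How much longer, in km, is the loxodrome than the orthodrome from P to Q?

364 km

Great circle: cos σ = sin φ₁ sin φ₂ + cos φ₁ cos φ₂ cos Δλ,  σ = 1.2132 rad → d_gc = 7716.9 km
Rhumb line: Δψ = -1.4130, q = Δφ/Δψ = 0.6412, d_rh = R√(Δφ²+q²Δλ²) = 8080.6 km
Excess = 8080.6 − 7716.9 = 363.7 ≈ 364 km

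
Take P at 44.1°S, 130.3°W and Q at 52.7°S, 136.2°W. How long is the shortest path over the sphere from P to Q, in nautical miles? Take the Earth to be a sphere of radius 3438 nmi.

567 nmi

Haversine: a = sin²(Δφ/2)+cos φ₁ cos φ₂ sin²(Δλ/2) = 0.00677;  σ = 2·atan2(√a,√(1−a))
σ = 9.442° → d = Rσ = 3438·0.16480 = 567 nmi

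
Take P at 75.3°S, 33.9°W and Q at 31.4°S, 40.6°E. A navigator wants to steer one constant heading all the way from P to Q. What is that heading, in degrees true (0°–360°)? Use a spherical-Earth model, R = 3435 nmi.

41.5°

Meridional parts: M(φ₁)=-2.0480, M(φ₂)=-0.5777 → ΔM = +1.4703;  Δλ = +1.3003 rad
tan C = Δλ / ΔM = +0.8844 → C = 41.49°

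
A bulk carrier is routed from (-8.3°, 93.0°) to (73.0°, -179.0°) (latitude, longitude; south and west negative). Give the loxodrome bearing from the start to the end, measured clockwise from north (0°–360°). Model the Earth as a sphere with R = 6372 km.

36.9°

Δψ = ln[tan(π/4+φ₂/2)/tan(π/4+φ₁/2)] = +2.0462
Δλ = +1.5359 rad (taken the short way round)
course = atan2(Δλ, Δψ) = 36.89°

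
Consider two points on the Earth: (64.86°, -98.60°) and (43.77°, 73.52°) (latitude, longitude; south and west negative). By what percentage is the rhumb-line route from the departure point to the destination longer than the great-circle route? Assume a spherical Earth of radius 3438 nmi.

40.2%

Great circle: σ = 1.2426 rad → d_gc = Rσ = 4272.0 nmi
Rhumb: Δφ = -0.3681, Δλ = +3.0041, Δψ = -0.6494, q = Δφ/Δψ = 0.5669 → d_rh = R√(Δφ²+q²Δλ²) = 5989.7 nmi
Excess = (5989.7 − 4272.0) / 4272.0 = 1717.7 / 4272.0 = 40.21% ≈ 40.2%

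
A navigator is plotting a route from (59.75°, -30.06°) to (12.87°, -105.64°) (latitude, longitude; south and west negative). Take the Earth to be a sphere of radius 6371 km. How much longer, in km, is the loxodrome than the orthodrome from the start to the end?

Great circle: cos σ = sin φ₁ sin φ₂ + cos φ₁ cos φ₂ cos Δλ,  σ = 1.2506 rad → d_gc = 7967.8 km
Rhumb line: Δψ = -1.0817, q = Δφ/Δψ = 0.7564, d_rh = R√(Δφ²+q²Δλ²) = 8220.9 km
Excess = 8220.9 − 7967.8 = 253.1 ≈ 253 km

253 km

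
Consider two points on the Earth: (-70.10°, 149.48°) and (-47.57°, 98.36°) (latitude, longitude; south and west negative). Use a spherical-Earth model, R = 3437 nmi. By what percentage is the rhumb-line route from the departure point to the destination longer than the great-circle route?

2.5%

Great circle: σ = 0.5769 rad → d_gc = Rσ = 1982.7 nmi
Rhumb: Δφ = +0.3932, Δλ = -0.8922, Δψ = +0.7942, q = Δφ/Δψ = 0.4951 → d_rh = R√(Δφ²+q²Δλ²) = 2032.6 nmi
Excess = (2032.6 − 1982.7) / 1982.7 = 49.9 / 1982.7 = 2.52% ≈ 2.5%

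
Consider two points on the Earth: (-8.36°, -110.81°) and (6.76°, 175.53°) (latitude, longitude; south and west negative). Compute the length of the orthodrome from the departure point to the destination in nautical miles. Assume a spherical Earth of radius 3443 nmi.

cos σ = sin φ₁ sin φ₂ + cos φ₁ cos φ₂ cos Δλ
      = sin(-8.36°)sin(6.76°) + cos(-8.36°)cos(6.76°)cos(-73.66°) = 0.2593
σ = 74.972° → d = Rσ = 3443·1.30850 = 4505 nmi

4505 nmi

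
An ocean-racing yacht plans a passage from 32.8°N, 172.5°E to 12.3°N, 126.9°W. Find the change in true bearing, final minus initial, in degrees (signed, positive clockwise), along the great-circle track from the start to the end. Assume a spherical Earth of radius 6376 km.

+25.7°

At departure: θ₁ = atan2(sin Δλ cos φ₂, cos φ₁ sin φ₂ − sin φ₁ cos φ₂ cos Δλ) = 95.42°
At arrival: θ₂ = atan2(sin Δλ cos φ₁, −cos φ₂ sin φ₁ + sin φ₂ cos φ₁ cos Δλ) = 121.08°
Δθ = θ₂ − θ₁ = +25.7°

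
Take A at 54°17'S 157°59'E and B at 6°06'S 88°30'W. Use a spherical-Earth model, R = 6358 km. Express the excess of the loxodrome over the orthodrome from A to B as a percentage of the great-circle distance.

6.5%

Great circle: σ = 1.7167 rad → d_gc = Rσ = 10914.5 km
Rhumb: Δφ = +0.8410, Δλ = +1.9812, Δψ = +1.0260, q = Δφ/Δψ = 0.8197 → d_rh = R√(Δφ²+q²Δλ²) = 11627.6 km
Excess = (11627.6 − 10914.5) / 10914.5 = 713.1 / 10914.5 = 6.53% ≈ 6.5%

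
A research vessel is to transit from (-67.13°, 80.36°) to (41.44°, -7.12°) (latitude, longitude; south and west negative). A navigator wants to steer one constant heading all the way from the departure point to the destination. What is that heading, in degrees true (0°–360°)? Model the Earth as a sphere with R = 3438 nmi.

Δψ = ln[tan(π/4+φ₂/2)/tan(π/4+φ₁/2)] = +2.3942
Δλ = -1.5268 rad (taken the short way round)
course = atan2(Δλ, Δψ) = 327.47°

327.5°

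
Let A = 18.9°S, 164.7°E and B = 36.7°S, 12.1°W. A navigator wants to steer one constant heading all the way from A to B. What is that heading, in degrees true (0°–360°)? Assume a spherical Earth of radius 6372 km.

Meridional parts: M(φ₁)=-0.3360, M(φ₂)=-0.6894 → ΔM = -0.3534;  Δλ = -3.0857 rad
tan C = Δλ / ΔM = +8.7309 → C = 263.47°

263.5°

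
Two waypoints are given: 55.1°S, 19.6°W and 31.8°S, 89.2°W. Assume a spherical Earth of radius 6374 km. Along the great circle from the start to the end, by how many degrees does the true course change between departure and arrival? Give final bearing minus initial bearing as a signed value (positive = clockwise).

+52.0°

At departure: θ₁ = atan2(sin Δλ cos φ₂, cos φ₁ sin φ₂ − sin φ₁ cos φ₂ cos Δλ) = 265.80°
At arrival: θ₂ = atan2(sin Δλ cos φ₁, −cos φ₂ sin φ₁ + sin φ₂ cos φ₁ cos Δλ) = 317.83°
Δθ = θ₂ − θ₁ = +52.0°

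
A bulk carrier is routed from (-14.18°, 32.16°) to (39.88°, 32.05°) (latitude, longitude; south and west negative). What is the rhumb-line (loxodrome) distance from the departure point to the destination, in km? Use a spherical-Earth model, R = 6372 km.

Rhumb course C = atan2(Δλ, Δψ) with Δψ = ln[tan(π/4+φ₂/2)/tan(π/4+φ₁/2)] = +1.0102, Δλ = -0.0019 → C = 359.89°
d = R·|Δφ| / |cos C| = 6372·0.94352 / 1.00000 = 6012 km

6012 km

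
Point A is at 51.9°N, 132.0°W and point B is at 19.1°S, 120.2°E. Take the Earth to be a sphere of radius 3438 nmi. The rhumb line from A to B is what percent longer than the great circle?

Great circle: σ = 2.0217 rad → d_gc = Rσ = 6950.5 nmi
Rhumb: Δφ = -1.2392, Δλ = -1.8815, Δψ = -1.4030, q = Δφ/Δψ = 0.8832 → d_rh = R√(Δφ²+q²Δλ²) = 7126.7 nmi
Excess = (7126.7 − 6950.5) / 6950.5 = 176.2 / 6950.5 = 2.54% ≈ 2.5%

2.5%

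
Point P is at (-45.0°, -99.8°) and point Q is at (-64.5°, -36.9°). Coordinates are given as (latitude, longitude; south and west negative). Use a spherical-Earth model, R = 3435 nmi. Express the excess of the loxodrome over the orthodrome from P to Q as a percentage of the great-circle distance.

3.6%

Great circle: σ = 0.6811 rad → d_gc = Rσ = 2339.5 nmi
Rhumb: Δφ = -0.3403, Δλ = +1.0978, Δψ = -0.6046, q = Δφ/Δψ = 0.5629 → d_rh = R√(Δφ²+q²Δλ²) = 2423.3 nmi
Excess = (2423.3 − 2339.5) / 2339.5 = 83.8 / 2339.5 = 3.58% ≈ 3.6%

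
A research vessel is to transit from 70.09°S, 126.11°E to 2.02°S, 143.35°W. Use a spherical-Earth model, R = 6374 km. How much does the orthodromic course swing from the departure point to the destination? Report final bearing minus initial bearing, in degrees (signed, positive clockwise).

At departure: θ₁ = atan2(sin Δλ cos φ₂, cos φ₁ sin φ₂ − sin φ₁ cos φ₂ cos Δλ) = 91.20°
At arrival: θ₂ = atan2(sin Δλ cos φ₁, −cos φ₂ sin φ₁ + sin φ₂ cos φ₁ cos Δλ) = 19.92°
Δθ = θ₂ − θ₁ = -71.3°

-71.3°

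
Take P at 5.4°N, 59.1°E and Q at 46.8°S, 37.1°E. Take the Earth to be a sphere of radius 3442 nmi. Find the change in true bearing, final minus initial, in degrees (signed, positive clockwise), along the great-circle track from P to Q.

Initial bearing θ₁ = atan2(sin Δλ cos φ₂, cos φ₁ sin φ₂ − sin φ₁ cos φ₂ cos Δλ) = 198.08°
Final bearing θ₂ = (initial bearing from the destination back to the start) + 180° = 206.83°
Δθ = θ₂ − θ₁ = +8.8°

+8.8°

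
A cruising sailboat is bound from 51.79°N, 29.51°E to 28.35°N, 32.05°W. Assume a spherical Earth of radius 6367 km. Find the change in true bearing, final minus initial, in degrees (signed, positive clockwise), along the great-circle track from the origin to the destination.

At departure: θ₁ = atan2(sin Δλ cos φ₂, cos φ₁ sin φ₂ − sin φ₁ cos φ₂ cos Δλ) = 267.37°
At arrival: θ₂ = atan2(sin Δλ cos φ₁, −cos φ₂ sin φ₁ + sin φ₂ cos φ₁ cos Δλ) = 224.60°
Δθ = θ₂ − θ₁ = -42.8°

-42.8°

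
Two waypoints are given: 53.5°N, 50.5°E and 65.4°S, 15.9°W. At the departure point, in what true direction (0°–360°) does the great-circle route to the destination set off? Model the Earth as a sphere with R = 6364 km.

209.5°

θ = atan2( sin Δλ·cos φ₂ ,  cos φ₁ sin φ₂ − sin φ₁ cos φ₂ cos Δλ )
  = atan2(-0.3815, -0.6748) = 209.48°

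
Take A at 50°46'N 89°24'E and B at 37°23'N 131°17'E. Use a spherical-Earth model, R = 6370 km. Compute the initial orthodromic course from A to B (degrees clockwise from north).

θ = atan2( sin Δλ·cos φ₂ ,  cos φ₁ sin φ₂ − sin φ₁ cos φ₂ cos Δλ )
  = atan2(+0.5305, -0.0742) = 97.96°

98.0°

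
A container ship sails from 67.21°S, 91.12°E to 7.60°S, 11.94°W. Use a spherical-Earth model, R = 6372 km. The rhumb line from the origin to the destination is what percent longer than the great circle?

7.1%

Great circle: σ = 1.5356 rad → d_gc = Rσ = 9785.0 km
Rhumb: Δφ = +1.0404, Δλ = -1.7987, Δψ = +1.4687, q = Δφ/Δψ = 0.7084 → d_rh = R√(Δφ²+q²Δλ²) = 10481.8 km
Excess = (10481.8 − 9785.0) / 9785.0 = 696.8 / 9785.0 = 7.12% ≈ 7.1%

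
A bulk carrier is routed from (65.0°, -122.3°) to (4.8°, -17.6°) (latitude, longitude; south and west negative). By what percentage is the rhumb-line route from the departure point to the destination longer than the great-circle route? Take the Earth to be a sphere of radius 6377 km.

6.8%

Great circle: σ = 1.6018 rad → d_gc = Rσ = 10214.9 km
Rhumb: Δφ = -1.0507, Δλ = +1.8274, Δψ = -1.4226, q = Δφ/Δψ = 0.7386 → d_rh = R√(Δφ²+q²Δλ²) = 10907.3 km
Excess = (10907.3 − 10214.9) / 10214.9 = 692.4 / 10214.9 = 6.78% ≈ 6.8%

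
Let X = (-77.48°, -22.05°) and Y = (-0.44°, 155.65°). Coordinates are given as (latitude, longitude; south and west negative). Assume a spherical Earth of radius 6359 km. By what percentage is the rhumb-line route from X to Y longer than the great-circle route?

30.4%

Great circle: σ = 1.7815 rad → d_gc = Rσ = 11328.3 km
Rhumb: Δφ = +1.3446, Δλ = +3.1015, Δψ = +2.2024, q = Δφ/Δψ = 0.6105 → d_rh = R√(Δφ²+q²Δλ²) = 14767.8 km
Excess = (14767.8 − 11328.3) / 11328.3 = 3439.5 / 11328.3 = 30.36% ≈ 30.4%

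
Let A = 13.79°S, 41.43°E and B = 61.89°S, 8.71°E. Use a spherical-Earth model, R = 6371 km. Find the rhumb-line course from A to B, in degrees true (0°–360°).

Meridional parts: M(φ₁)=-0.2430, M(φ₂)=-1.3849 → ΔM = -1.1419;  Δλ = -0.5711 rad
tan C = Δλ / ΔM = +0.5001 → C = 206.57°

206.6°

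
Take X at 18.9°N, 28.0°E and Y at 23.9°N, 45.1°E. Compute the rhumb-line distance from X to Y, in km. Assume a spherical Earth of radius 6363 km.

Rhumb course C = atan2(Δλ, Δψ) with Δψ = ln[tan(π/4+φ₂/2)/tan(π/4+φ₁/2)] = +0.0938, Δλ = +0.2985 → C = 72.56°
d = R·|Δφ| / |cos C| = 6363·0.08727 / 0.29973 = 1853 km

1853 km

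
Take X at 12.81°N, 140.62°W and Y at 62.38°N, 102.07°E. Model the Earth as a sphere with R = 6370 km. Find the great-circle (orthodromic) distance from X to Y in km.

Haversine: a = sin²(Δφ/2)+cos φ₁ cos φ₂ sin²(Δλ/2) = 0.50548;  σ = 2·atan2(√a,√(1−a))
σ = 90.628° → d = Rσ = 6370·1.58175 = 10076 km

10076 km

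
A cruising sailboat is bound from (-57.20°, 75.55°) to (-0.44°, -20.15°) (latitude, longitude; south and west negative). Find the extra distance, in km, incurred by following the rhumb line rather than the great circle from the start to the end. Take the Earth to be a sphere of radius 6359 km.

Great circle: cos σ = sin φ₁ sin φ₂ + cos φ₁ cos φ₂ cos Δλ,  σ = 1.6182 rad → d_gc = 10289.9 km
Rhumb line: Δψ = +1.2154, q = Δφ/Δψ = 0.8151, d_rh = R√(Δφ²+q²Δλ²) = 10706.5 km
Excess = 10706.5 − 10289.9 = 416.6 ≈ 417 km

417 km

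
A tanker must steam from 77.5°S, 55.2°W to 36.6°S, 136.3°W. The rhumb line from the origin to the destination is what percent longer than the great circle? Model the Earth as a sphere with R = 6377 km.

Great circle: σ = 0.9160 rad → d_gc = Rσ = 5841.5 km
Rhumb: Δφ = +0.7138, Δλ = -1.4155, Δψ = +1.5244, q = Δφ/Δψ = 0.4683 → d_rh = R√(Δφ²+q²Δλ²) = 6212.0 km
Excess = (6212.0 − 5841.5) / 5841.5 = 370.5 / 5841.5 = 6.34% ≈ 6.3%

6.3%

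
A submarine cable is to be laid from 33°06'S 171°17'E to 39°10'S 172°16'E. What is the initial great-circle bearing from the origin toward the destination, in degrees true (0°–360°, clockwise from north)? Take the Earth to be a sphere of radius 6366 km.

N = sin Δλ·cos φ₂ = +0.0133;  D = cos φ₁ sin φ₂ − sin φ₁ cos φ₂ cos Δλ = -0.1057
initial course = atan2(N, D) = 172.83°

172.8°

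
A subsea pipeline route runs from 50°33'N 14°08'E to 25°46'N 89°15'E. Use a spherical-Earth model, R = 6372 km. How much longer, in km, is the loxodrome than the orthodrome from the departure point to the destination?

217 km

Great circle: cos σ = sin φ₁ sin φ₂ + cos φ₁ cos φ₂ cos Δλ,  σ = 1.0671 rad → d_gc = 6799.7 km
Rhumb line: Δψ = -0.5600, q = Δφ/Δψ = 0.7724, d_rh = R√(Δφ²+q²Δλ²) = 7016.5 km
Excess = 7016.5 − 6799.7 = 216.8 ≈ 217 km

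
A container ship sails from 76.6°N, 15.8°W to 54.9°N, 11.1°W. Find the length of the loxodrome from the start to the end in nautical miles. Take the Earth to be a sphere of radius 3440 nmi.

Δψ = ln[tan(π/4+φ₂/2)/tan(π/4+φ₁/2)] = -0.9904;  Δφ = -0.3787 rad,  Δλ = +0.0820 rad
q = Δφ/Δψ = 0.3824
d = R·√(Δφ² + q²Δλ²) = 3440·0.38003 = 1307 nmi

1307 nmi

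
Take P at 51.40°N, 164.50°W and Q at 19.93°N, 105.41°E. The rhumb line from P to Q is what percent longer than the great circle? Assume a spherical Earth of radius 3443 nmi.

4.4%

Great circle: σ = 1.3021 rad → d_gc = Rσ = 4483.1 nmi
Rhumb: Δφ = -0.5493, Δλ = -1.5724, Δψ = -0.6942, q = Δφ/Δψ = 0.7912 → d_rh = R√(Δφ²+q²Δλ²) = 4682.3 nmi
Excess = (4682.3 − 4483.1) / 4483.1 = 199.2 / 4483.1 = 4.44% ≈ 4.4%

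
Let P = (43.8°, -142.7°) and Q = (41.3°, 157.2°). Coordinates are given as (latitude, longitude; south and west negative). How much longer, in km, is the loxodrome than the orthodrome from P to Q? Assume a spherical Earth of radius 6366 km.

109 km

Great circle: cos σ = sin φ₁ sin φ₂ + cos φ₁ cos φ₂ cos Δλ,  σ = 0.7567 rad → d_gc = 4817.1 km
Rhumb line: Δψ = -0.0592, q = Δφ/Δψ = 0.7365, d_rh = R√(Δφ²+q²Δλ²) = 4926.1 km
Excess = 4926.1 − 4817.1 = 109.0 ≈ 109 km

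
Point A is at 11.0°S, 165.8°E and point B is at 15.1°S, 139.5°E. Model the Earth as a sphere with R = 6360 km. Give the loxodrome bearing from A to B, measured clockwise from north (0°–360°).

260.9°

Δψ = ln[tan(π/4+φ₂/2)/tan(π/4+φ₁/2)] = -0.0735
Δλ = -0.4590 rad (taken the short way round)
course = atan2(Δλ, Δψ) = 260.91°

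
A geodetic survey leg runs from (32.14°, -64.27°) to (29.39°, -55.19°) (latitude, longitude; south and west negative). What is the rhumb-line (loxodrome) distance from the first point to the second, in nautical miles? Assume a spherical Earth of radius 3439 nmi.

496 nmi

Rhumb course C = atan2(Δλ, Δψ) with Δψ = ln[tan(π/4+φ₂/2)/tan(π/4+φ₁/2)] = -0.0559, Δλ = +0.1585 → C = 109.42°
d = R·|Δφ| / |cos C| = 3439·0.04800 / 0.33247 = 496 nmi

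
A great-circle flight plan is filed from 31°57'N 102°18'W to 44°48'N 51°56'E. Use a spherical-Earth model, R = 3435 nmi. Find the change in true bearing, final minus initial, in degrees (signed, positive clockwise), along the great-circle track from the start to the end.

At departure: θ₁ = atan2(sin Δλ cos φ₂, cos φ₁ sin φ₂ − sin φ₁ cos φ₂ cos Δλ) = 18.24°
At arrival: θ₂ = atan2(sin Δλ cos φ₁, −cos φ₂ sin φ₁ + sin φ₂ cos φ₁ cos Δλ) = 158.02°
Δθ = θ₂ − θ₁ = +139.8°

+139.8°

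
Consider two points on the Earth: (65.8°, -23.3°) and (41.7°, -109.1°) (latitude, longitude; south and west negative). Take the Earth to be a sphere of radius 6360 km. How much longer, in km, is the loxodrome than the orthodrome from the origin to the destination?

390 km

Great circle: cos σ = sin φ₁ sin φ₂ + cos φ₁ cos φ₂ cos Δλ,  σ = 0.8903 rad → d_gc = 5662.3 km
Rhumb line: Δψ = -0.7379, q = Δφ/Δψ = 0.5701, d_rh = R√(Δφ²+q²Δλ²) = 6052.6 km
Excess = 6052.6 − 5662.3 = 390.3 ≈ 390 km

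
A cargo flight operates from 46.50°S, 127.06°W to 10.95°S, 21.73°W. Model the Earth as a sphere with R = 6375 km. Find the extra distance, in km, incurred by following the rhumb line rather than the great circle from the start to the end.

Great circle: cos σ = sin φ₁ sin φ₂ + cos φ₁ cos φ₂ cos Δλ,  σ = 1.6117 rad → d_gc = 10274.5 km
Rhumb line: Δψ = +0.7266, q = Δφ/Δψ = 0.8539, d_rh = R√(Δφ²+q²Δλ²) = 10760.9 km
Excess = 10760.9 − 10274.5 = 486.4 ≈ 486 km

486 km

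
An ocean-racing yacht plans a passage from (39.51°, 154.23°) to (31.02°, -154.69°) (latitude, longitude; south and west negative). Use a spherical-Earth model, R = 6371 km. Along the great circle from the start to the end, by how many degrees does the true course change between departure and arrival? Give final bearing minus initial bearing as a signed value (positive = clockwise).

+30.9°

At departure: θ₁ = atan2(sin Δλ cos φ₂, cos φ₁ sin φ₂ − sin φ₁ cos φ₂ cos Δλ) = 85.28°
At arrival: θ₂ = atan2(sin Δλ cos φ₁, −cos φ₂ sin φ₁ + sin φ₂ cos φ₁ cos Δλ) = 116.21°
Δθ = θ₂ − θ₁ = +30.9°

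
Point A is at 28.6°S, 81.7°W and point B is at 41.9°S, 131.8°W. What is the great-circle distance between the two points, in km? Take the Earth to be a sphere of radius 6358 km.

Haversine: a = sin²(Δφ/2)+cos φ₁ cos φ₂ sin²(Δλ/2) = 0.13057;  σ = 2·atan2(√a,√(1−a))
σ = 42.365° → d = Rσ = 6358·0.73941 = 4701 km

4701 km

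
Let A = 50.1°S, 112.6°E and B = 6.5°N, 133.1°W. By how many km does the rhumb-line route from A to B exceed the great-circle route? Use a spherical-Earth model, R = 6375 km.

Great circle: cos σ = sin φ₁ sin φ₂ + cos φ₁ cos φ₂ cos Δλ,  σ = 1.9274 rad → d_gc = 12287.3 km
Rhumb line: Δψ = +1.1271, q = Δφ/Δψ = 0.8765, d_rh = R√(Δφ²+q²Δλ²) = 12802.5 km
Excess = 12802.5 − 12287.3 = 515.2 ≈ 515 km

515 km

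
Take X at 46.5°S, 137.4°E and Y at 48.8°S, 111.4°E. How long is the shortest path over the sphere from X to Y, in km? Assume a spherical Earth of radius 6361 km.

Haversine: a = sin²(Δφ/2)+cos φ₁ cos φ₂ sin²(Δλ/2) = 0.02335;  σ = 2·atan2(√a,√(1−a))
σ = 17.578° → d = Rσ = 6361·0.30679 = 1952 km

1952 km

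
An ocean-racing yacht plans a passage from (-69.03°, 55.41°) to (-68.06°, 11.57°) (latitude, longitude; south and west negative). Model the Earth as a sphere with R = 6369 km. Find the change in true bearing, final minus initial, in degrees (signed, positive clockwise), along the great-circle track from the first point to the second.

At departure: θ₁ = atan2(sin Δλ cos φ₂, cos φ₁ sin φ₂ − sin φ₁ cos φ₂ cos Δλ) = 252.76°
At arrival: θ₂ = atan2(sin Δλ cos φ₁, −cos φ₂ sin φ₁ + sin φ₂ cos φ₁ cos Δλ) = 293.82°
Δθ = θ₂ − θ₁ = +41.1°

+41.1°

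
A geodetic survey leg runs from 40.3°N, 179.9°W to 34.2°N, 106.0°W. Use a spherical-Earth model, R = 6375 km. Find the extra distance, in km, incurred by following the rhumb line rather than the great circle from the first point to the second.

185 km

Great circle: cos σ = sin φ₁ sin φ₂ + cos φ₁ cos φ₂ cos Δλ,  σ = 1.0022 rad → d_gc = 6388.8 km
Rhumb line: Δψ = -0.1339, q = Δφ/Δψ = 0.7952, d_rh = R√(Δφ²+q²Δλ²) = 6573.6 km
Excess = 6573.6 − 6388.8 = 184.8 ≈ 185 km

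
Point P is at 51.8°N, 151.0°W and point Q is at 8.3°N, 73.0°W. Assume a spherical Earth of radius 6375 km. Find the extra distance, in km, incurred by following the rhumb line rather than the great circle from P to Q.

Great circle: cos σ = sin φ₁ sin φ₂ + cos φ₁ cos φ₂ cos Δλ,  σ = 1.3277 rad → d_gc = 8464.3 km
Rhumb line: Δψ = -0.9151, q = Δφ/Δψ = 0.8296, d_rh = R√(Δφ²+q²Δλ²) = 8675.6 km
Excess = 8675.6 − 8464.3 = 211.3 ≈ 211 km

211 km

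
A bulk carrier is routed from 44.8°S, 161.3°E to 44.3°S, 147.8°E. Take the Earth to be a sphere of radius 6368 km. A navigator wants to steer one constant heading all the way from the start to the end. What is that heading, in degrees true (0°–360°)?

273.0°

Δψ = ln[tan(π/4+φ₂/2)/tan(π/4+φ₁/2)] = +0.0122
Δλ = -0.2356 rad (taken the short way round)
course = atan2(Δλ, Δψ) = 272.98°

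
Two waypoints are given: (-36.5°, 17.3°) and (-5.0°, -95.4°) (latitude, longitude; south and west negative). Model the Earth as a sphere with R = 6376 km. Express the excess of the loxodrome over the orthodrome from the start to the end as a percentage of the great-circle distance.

Great circle: σ = 1.8309 rad → d_gc = Rσ = 11673.9 km
Rhumb: Δφ = +0.5498, Δλ = -1.9670, Δψ = +0.5977, q = Δφ/Δψ = 0.9198 → d_rh = R√(Δφ²+q²Δλ²) = 12056.4 km
Excess = (12056.4 − 11673.9) / 11673.9 = 382.5 / 11673.9 = 3.28% ≈ 3.3%

3.3%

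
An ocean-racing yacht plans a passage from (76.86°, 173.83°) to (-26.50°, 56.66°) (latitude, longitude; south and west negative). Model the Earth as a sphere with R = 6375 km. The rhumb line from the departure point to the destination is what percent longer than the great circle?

7.3%

Great circle: σ = 2.1264 rad → d_gc = Rσ = 13555.5 km
Rhumb: Δφ = -1.8040, Δλ = -2.0450, Δψ = -2.6413, q = Δφ/Δψ = 0.6830 → d_rh = R√(Δφ²+q²Δλ²) = 14544.5 km
Excess = (14544.5 − 13555.5) / 13555.5 = 989.0 / 13555.5 = 7.30% ≈ 7.3%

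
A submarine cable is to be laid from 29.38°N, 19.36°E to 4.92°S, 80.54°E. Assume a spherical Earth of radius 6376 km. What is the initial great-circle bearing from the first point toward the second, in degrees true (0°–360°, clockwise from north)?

109.6°

θ = atan2( sin Δλ·cos φ₂ ,  cos φ₁ sin φ₂ − sin φ₁ cos φ₂ cos Δλ )
  = atan2(+0.8729, -0.3104) = 109.57°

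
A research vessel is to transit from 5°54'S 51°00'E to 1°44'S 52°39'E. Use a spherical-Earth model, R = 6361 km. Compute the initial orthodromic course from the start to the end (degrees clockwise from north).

θ = atan2( sin Δλ·cos φ₂ ,  cos φ₁ sin φ₂ − sin φ₁ cos φ₂ cos Δλ )
  = atan2(+0.0288, +0.0726) = 21.62°

21.6°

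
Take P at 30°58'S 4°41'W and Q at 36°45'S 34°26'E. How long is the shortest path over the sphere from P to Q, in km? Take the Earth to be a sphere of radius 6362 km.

Haversine: a = sin²(Δφ/2)+cos φ₁ cos φ₂ sin²(Δλ/2) = 0.07954;  σ = 2·atan2(√a,√(1−a))
σ = 32.763° → d = Rσ = 6362·0.57182 = 3638 km

3638 km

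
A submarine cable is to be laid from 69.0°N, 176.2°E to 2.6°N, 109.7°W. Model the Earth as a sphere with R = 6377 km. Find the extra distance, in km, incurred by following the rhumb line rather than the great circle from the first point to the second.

293 km

Great circle: cos σ = sin φ₁ sin φ₂ + cos φ₁ cos φ₂ cos Δλ,  σ = 1.4299 rad → d_gc = 9118.5 km
Rhumb line: Δψ = -1.6402, q = Δφ/Δψ = 0.7066, d_rh = R√(Δφ²+q²Δλ²) = 9411.4 km
Excess = 9411.4 − 9118.5 = 292.9 ≈ 293 km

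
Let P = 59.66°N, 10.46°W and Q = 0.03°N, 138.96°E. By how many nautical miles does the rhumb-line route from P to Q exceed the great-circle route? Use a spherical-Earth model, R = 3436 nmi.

1051 nmi

Great circle: cos σ = sin φ₁ sin φ₂ + cos φ₁ cos φ₂ cos Δλ,  σ = 2.0202 rad → d_gc = 6941.4 nmi
Rhumb line: Δψ = -1.3046, q = Δφ/Δψ = 0.7977, d_rh = R√(Δφ²+q²Δλ²) = 7992.8 nmi
Excess = 7992.8 − 6941.4 = 1051.4 ≈ 1051 nmi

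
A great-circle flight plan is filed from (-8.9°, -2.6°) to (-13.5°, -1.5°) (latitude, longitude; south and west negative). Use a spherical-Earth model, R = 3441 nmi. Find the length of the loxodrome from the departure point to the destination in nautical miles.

284 nmi

Δψ = ln[tan(π/4+φ₂/2)/tan(π/4+φ₁/2)] = -0.0819;  Δφ = -0.0803 rad,  Δλ = +0.0192 rad
q = Δφ/Δψ = 0.9807
d = R·√(Δφ² + q²Δλ²) = 3441·0.08246 = 284 nmi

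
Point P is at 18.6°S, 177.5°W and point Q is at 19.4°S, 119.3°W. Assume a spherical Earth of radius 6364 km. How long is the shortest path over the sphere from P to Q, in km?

6082 km

Haversine: a = sin²(Δφ/2)+cos φ₁ cos φ₂ sin²(Δλ/2) = 0.21149;  σ = 2·atan2(√a,√(1−a))
σ = 54.759° → d = Rσ = 6364·0.95572 = 6082 km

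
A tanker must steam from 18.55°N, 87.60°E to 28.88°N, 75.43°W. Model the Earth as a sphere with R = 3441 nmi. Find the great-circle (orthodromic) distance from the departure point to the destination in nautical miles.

7796 nmi

cos σ = sin φ₁ sin φ₂ + cos φ₁ cos φ₂ cos Δλ
      = sin(18.55°)sin(28.88°) + cos(18.55°)cos(28.88°)cos(-163.03°) = -0.6403
σ = 129.817° → d = Rσ = 3441·2.26574 = 7796 nmi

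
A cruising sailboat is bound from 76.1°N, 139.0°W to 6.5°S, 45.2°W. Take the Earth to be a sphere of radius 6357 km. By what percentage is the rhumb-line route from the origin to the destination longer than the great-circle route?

Great circle: σ = 1.6968 rad → d_gc = Rσ = 10786.8 km
Rhumb: Δφ = -1.4416, Δλ = +1.6371, Δψ = -2.2183, q = Δφ/Δψ = 0.6499 → d_rh = R√(Δφ²+q²Δλ²) = 11390.1 km
Excess = (11390.1 − 10786.8) / 10786.8 = 603.3 / 10786.8 = 5.59% ≈ 5.6%

5.6%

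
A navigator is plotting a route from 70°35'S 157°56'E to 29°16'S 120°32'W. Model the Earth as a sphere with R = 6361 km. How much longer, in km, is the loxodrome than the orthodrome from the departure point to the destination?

378 km

Great circle: cos σ = sin φ₁ sin φ₂ + cos φ₁ cos φ₂ cos Δλ,  σ = 1.0428 rad → d_gc = 6633.5 km
Rhumb line: Δψ = +1.2310, q = Δφ/Δψ = 0.5858, d_rh = R√(Δφ²+q²Δλ²) = 7011.1 km
Excess = 7011.1 − 6633.5 = 377.6 ≈ 378 km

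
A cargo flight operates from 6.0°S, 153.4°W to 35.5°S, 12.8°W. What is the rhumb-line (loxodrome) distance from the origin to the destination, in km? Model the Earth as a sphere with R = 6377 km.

14792 km

Δψ = ln[tan(π/4+φ₂/2)/tan(π/4+φ₁/2)] = -0.5586;  Δφ = -0.5149 rad,  Δλ = +2.4539 rad
q = Δφ/Δψ = 0.9217
d = R·√(Δφ² + q²Δλ²) = 6377·2.31965 = 14792 km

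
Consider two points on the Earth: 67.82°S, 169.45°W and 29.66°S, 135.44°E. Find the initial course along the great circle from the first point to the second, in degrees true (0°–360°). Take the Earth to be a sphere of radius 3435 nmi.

291.0°

N = sin Δλ·cos φ₂ = -0.7128;  D = cos φ₁ sin φ₂ − sin φ₁ cos φ₂ cos Δλ = +0.2735
initial course = atan2(N, D) = 290.99°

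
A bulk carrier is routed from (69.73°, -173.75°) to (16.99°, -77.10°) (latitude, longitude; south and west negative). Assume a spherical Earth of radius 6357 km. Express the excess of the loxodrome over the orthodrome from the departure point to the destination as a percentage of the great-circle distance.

Great circle: σ = 1.3328 rad → d_gc = Rσ = 8472.7 km
Rhumb: Δφ = -0.9205, Δλ = +1.6869, Δψ = -1.4208, q = Δφ/Δψ = 0.6479 → d_rh = R√(Δφ²+q²Δλ²) = 9083.4 km
Excess = (9083.4 − 8472.7) / 8472.7 = 610.7 / 8472.7 = 7.21% ≈ 7.2%

7.2%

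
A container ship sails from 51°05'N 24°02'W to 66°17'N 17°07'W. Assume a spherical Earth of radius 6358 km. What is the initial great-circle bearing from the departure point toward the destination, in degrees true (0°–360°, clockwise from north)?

10.4°

θ = atan2( sin Δλ·cos φ₂ ,  cos φ₁ sin φ₂ − sin φ₁ cos φ₂ cos Δλ )
  = atan2(+0.0484, +0.2645) = 10.38°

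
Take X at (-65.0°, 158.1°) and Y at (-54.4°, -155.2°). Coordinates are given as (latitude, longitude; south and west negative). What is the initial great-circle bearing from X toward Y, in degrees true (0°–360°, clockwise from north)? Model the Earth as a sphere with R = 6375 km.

θ = atan2( sin Δλ·cos φ₂ ,  cos φ₁ sin φ₂ − sin φ₁ cos φ₂ cos Δλ )
  = atan2(+0.4237, +0.0182) = 87.54°

87.5°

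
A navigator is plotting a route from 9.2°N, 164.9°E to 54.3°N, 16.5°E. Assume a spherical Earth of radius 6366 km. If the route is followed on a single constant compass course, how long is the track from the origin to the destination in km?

14264 km

Δψ = ln[tan(π/4+φ₂/2)/tan(π/4+φ₁/2)] = +0.9719;  Δφ = +0.7871 rad,  Δλ = -2.5901 rad
q = Δφ/Δψ = 0.8099
d = R·√(Δφ² + q²Δλ²) = 6366·2.24062 = 14264 km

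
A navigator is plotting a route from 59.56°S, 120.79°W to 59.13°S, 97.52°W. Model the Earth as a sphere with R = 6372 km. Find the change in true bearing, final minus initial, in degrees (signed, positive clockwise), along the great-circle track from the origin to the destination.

-20.1°

At departure: θ₁ = atan2(sin Δλ cos φ₂, cos φ₁ sin φ₂ − sin φ₁ cos φ₂ cos Δλ) = 98.00°
At arrival: θ₂ = atan2(sin Δλ cos φ₁, −cos φ₂ sin φ₁ + sin φ₂ cos φ₁ cos Δλ) = 77.91°
Δθ = θ₂ − θ₁ = -20.1°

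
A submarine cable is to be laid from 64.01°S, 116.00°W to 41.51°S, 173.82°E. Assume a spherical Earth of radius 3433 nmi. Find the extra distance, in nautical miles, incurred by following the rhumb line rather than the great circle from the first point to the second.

Great circle: cos σ = sin φ₁ sin φ₂ + cos φ₁ cos φ₂ cos Δλ,  σ = 0.7856 rad → d_gc = 2696.8 nmi
Rhumb line: Δψ = +0.6686, q = Δφ/Δψ = 0.5873, d_rh = R√(Δφ²+q²Δλ²) = 2813.8 nmi
Excess = 2813.8 − 2696.8 = 117.0 ≈ 117 nmi

117 nmi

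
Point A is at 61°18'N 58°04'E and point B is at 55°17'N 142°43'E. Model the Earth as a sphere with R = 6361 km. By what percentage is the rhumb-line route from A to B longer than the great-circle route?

Great circle: σ = 0.7280 rad → d_gc = Rσ = 4630.9 km
Rhumb: Δφ = -0.1050, Δλ = +1.4774, Δψ = -0.2004, q = Δφ/Δψ = 0.5241 → d_rh = R√(Δφ²+q²Δλ²) = 4970.4 km
Excess = (4970.4 − 4630.9) / 4630.9 = 339.5 / 4630.9 = 7.33% ≈ 7.3%

7.3%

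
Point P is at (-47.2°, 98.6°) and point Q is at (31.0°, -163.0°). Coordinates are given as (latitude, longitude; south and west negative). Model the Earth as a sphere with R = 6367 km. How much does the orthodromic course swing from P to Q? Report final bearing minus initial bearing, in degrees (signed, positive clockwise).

Initial bearing θ₁ = atan2(sin Δλ cos φ₂, cos φ₁ sin φ₂ − sin φ₁ cos φ₂ cos Δλ) = 73.07°
Final bearing θ₂ = (initial bearing from the destination back to the start) + 180° = 49.32°
Δθ = θ₂ − θ₁ = -23.8°

-23.8°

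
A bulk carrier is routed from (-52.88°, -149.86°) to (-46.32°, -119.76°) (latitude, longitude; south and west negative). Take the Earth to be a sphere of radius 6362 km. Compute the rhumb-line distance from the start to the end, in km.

Rhumb course C = atan2(Δλ, Δψ) with Δψ = ln[tan(π/4+φ₂/2)/tan(π/4+φ₁/2)] = +0.1770, Δλ = +0.5253 → C = 71.38°
d = R·|Δφ| / |cos C| = 6362·0.11449 / 0.31932 = 2281 km

2281 km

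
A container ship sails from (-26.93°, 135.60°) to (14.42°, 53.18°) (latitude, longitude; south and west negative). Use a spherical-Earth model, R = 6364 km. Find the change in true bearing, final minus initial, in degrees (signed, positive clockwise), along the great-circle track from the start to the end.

+11.6°

At departure: θ₁ = atan2(sin Δλ cos φ₂, cos φ₁ sin φ₂ − sin φ₁ cos φ₂ cos Δλ) = 286.25°
At arrival: θ₂ = atan2(sin Δλ cos φ₁, −cos φ₂ sin φ₁ + sin φ₂ cos φ₁ cos Δλ) = 297.90°
Δθ = θ₂ − θ₁ = +11.6°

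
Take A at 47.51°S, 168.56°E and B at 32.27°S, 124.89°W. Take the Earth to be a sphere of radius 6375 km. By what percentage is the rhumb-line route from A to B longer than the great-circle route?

Great circle: σ = 0.9008 rad → d_gc = Rσ = 5742.6 km
Rhumb: Δφ = +0.2660, Δλ = +1.1615, Δψ = +0.3491, q = Δφ/Δψ = 0.7618 → d_rh = R√(Δφ²+q²Δλ²) = 5890.4 km
Excess = (5890.4 − 5742.6) / 5742.6 = 147.8 / 5742.6 = 2.57% ≈ 2.6%

2.6%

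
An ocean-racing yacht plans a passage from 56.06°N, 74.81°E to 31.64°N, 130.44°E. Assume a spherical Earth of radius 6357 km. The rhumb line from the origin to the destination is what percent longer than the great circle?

2.0%

Great circle: σ = 0.7904 rad → d_gc = Rσ = 5024.7 km
Rhumb: Δφ = -0.4262, Δλ = +0.9709, Δψ = -0.6043, q = Δφ/Δψ = 0.7053 → d_rh = R√(Δφ²+q²Δλ²) = 5127.6 km
Excess = (5127.6 − 5024.7) / 5024.7 = 102.9 / 5024.7 = 2.048% ≈ 2.0%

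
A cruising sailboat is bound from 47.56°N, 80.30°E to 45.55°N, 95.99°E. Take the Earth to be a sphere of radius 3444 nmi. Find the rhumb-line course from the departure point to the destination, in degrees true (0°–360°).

100.6°

Δψ = ln[tan(π/4+φ₂/2)/tan(π/4+φ₁/2)] = -0.0510
Δλ = +0.2738 rad (taken the short way round)
course = atan2(Δλ, Δψ) = 100.55°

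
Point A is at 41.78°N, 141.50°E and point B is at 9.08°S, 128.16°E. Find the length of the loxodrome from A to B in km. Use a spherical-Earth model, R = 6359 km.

5807 km

Δψ = ln[tan(π/4+φ₂/2)/tan(π/4+φ₁/2)] = -0.9632;  Δφ = -0.8877 rad,  Δλ = -0.2328 rad
q = Δφ/Δψ = 0.9216
d = R·√(Δφ² + q²Δλ²) = 6359·0.91324 = 5807 km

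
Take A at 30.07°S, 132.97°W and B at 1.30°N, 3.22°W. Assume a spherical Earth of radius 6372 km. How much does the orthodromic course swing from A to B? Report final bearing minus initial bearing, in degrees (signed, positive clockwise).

At departure: θ₁ = atan2(sin Δλ cos φ₂, cos φ₁ sin φ₂ − sin φ₁ cos φ₂ cos Δλ) = 111.36°
At arrival: θ₂ = atan2(sin Δλ cos φ₁, −cos φ₂ sin φ₁ + sin φ₂ cos φ₁ cos Δλ) = 53.72°
Δθ = θ₂ − θ₁ = -57.6°

-57.6°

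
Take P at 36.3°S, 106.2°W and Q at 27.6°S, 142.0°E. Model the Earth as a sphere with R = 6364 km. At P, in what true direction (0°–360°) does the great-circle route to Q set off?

235.4°

θ = atan2( sin Δλ·cos φ₂ ,  cos φ₁ sin φ₂ − sin φ₁ cos φ₂ cos Δλ )
  = atan2(-0.8228, -0.5682) = 235.37°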